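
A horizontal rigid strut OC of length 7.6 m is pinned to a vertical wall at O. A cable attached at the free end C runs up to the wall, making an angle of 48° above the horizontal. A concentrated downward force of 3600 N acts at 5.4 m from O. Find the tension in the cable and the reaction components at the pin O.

ΣM about O: T·sin48°·7.6 − 3600·5.4 = 0 → T = 19440/(7.6·0.743145) = 3441.99 ≈ 3442 N.
ΣF_x = 0: O_x − T·cos48° = 0 → O_x = 3441.99 × 0.669131 = 2303 N.
ΣF_y = 0: O_y + T·sin48° − 3600 = 0 → O_y = 3600 − 3441.99 × 0.743145 = 1042 N.

T = 3442 N, O_x = 2303 N, O_y = 1042 N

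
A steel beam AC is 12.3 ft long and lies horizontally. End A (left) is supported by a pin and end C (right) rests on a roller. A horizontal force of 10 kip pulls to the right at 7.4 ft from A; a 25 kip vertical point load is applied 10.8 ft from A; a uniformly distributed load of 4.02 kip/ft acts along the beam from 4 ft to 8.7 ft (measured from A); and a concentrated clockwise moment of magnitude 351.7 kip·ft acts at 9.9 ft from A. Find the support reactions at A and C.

Resultant of the distributed load: 4.02 × 4.7 = 18.894 kip at 6.35 ft from A.
Taking moments about A: C_y·12.3 − 25·10.8 − (4.02·4.7)·6.35 − 351.7 = 0 → C_y = 741.6769/12.3 = 60.2989 ≈ 60.30 kip.
ΣF_y = 0: A_y + 60.2989 − 25 − 4.02·4.7 = 0 → A_y = -16.40 kip.
ΣF_x = 0: A_x + 10 = 0 → A_x = -10.00 kip.

A_x = -10.00 kip, A_y = -16.40 kip, C_y = 60.30 kip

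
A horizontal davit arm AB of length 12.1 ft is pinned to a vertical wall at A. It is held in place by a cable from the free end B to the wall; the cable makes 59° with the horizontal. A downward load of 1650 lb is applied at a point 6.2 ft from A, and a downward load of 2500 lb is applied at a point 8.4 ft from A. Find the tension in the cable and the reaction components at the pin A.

ΣM about A: T·sin59°·12.1 − 1650·6.2 − 2500·8.4 = 0 → T = 31230/(12.1·0.857167) = 3011.07 ≈ 3011 lb.
ΣF_x = 0: A_x − T·cos59° = 0 → A_x = 3011.07 × 0.515038 = 1551 lb.
ΣF_y = 0: A_y + T·sin59° − 1650 − 2500 = 0 → A_y = 4150 − 3011.07 × 0.857167 = 1569 lb.

T = 3011 lb, A_x = 1551 lb, A_y = 1569 lb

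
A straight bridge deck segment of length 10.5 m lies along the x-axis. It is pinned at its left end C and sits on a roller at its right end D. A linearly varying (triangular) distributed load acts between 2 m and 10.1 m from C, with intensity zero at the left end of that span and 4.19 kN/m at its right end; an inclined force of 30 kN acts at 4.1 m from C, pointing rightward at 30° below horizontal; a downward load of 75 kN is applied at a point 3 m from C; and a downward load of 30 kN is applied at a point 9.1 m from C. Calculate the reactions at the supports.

Resultant of the triangular load: ½ × 4.19 × 8.1 = 16.9695 kN, acting at 7.4 m from C (one-third of the span from the peak).
ΣM about C: D_y·10.5 − (½·4.19·8.1)·7.4 − 30·sin30°·4.1 − 75·3 − 30·9.1 = 0 → D_y = 685.0743/10.5 = 65.2452 ≈ 65.25 kN.
ΣF_y = 0: C_y + 65.2452 − ½·4.19·8.1 − 30·sin30° − 75 − 30 = 0 → C_y = 71.72 kN.
ΣF_x = 0: C_x + 30·cos30° = 0 → C_x = -25.98 kN.

C_x = -25.98 kN, C_y = 71.72 kN, D_y = 65.25 kN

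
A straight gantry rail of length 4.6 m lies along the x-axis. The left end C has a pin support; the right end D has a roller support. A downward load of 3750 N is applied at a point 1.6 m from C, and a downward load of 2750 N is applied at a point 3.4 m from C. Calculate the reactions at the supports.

ΣM about C: D_y·4.6 − 3750·1.6 − 2750·3.4 = 0 → D_y = 15350/4.6 = 3336.96 ≈ 3337 N.
ΣF_y = 0: C_y + 3336.96 − 3750 − 2750 = 0 → C_y = 3163 N.
ΣF_x = 0: no horizontal applied forces, so C_x = 0.

C_x = 0, C_y = 3163 N, D_y = 3337 N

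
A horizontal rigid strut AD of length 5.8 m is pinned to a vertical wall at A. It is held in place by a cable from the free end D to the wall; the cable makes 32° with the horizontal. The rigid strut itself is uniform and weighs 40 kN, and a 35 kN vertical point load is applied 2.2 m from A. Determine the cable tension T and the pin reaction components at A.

T = 62.79 kN, A_x = 53.25 kN, A_y = 41.72 kN

ΣM about A: T·sin32°·5.8 − 40·2.9 − 35·2.2 = 0 → T = 193/(5.8·0.529919) = 62.7942 ≈ 62.79 kN.
ΣF_x = 0: A_x − T·cos32° = 0 → A_x = 62.7942 × 0.848048 = 53.25 kN.
ΣF_y = 0: A_y + T·sin32° − 40 − 35 = 0 → A_y = 75 − 62.7942 × 0.529919 = 41.72 kN.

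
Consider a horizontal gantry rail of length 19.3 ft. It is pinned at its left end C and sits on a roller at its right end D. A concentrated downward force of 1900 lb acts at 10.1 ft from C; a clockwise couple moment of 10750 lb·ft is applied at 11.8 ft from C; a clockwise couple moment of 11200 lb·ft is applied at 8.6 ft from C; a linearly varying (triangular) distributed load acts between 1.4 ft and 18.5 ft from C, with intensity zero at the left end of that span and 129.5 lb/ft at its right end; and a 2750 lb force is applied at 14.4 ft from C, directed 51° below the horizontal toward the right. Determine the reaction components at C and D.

Resultant of the triangular load: ½ × 129.5 × 17.1 = 1107.225 lb, acting at 12.8 ft from C (one-third of the span from the peak).
Moments about C: D_y·19.3 − 1900·10.1 − 10750 − 11200 − (½·129.5·17.1)·12.8 − 2750·sin51°·14.4 = 0 → D_y = 86087.5/19.3 = 4460.49 ≈ 4460 lb.
ΣF_y = 0: C_y + 4460.49 − 1900 − ½·129.5·17.1 − 2750·sin51° = 0 → C_y = 683.9 lb.
ΣF_x = 0: C_x + 2750·cos51° = 0 → C_x = -1731 lb.

C_x = -1731 lb, C_y = 683.9 lb, D_y = 4460 lb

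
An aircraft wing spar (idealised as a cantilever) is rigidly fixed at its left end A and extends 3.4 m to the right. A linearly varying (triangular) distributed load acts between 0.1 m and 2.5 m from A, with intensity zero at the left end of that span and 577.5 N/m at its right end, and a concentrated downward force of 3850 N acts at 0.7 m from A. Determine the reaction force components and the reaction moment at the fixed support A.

Resultant of the triangular load: ½ × 577.5 × 2.4 = 693 N, acting at 1.7 m from A (one-third of the span from the peak).
ΣF_x = 0: A_x = 0.
ΣF_y = 0: A_y − ½·577.5·2.4 − 3850 = 0 → A_y = 4543 N.
ΣM about A: M_A − (½·577.5·2.4)·1.7 − 3850·0.7 = 0 → M_A = 3873 N·m.

A_x = 0, A_y = 4543 N, M_A = 3873 N·m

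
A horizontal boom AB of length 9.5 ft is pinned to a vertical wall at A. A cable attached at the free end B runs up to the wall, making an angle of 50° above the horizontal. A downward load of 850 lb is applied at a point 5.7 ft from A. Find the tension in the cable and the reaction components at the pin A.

T = 665.8 lb, A_x = 427.9 lb, A_y = 340.0 lb

ΣM about A: T·sin50°·9.5 − 850·5.7 = 0 → T = 4845/(9.5·0.766044) = 665.758 ≈ 665.8 lb.
ΣF_x = 0: A_x − T·cos50° = 0 → A_x = 665.758 × 0.642788 = 427.9 lb.
ΣF_y = 0: A_y + T·sin50° − 850 = 0 → A_y = 850 − 665.758 × 0.766044 = 340.0 lb.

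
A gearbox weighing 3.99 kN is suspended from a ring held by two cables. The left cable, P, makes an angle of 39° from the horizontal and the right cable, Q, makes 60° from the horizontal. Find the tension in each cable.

ΣF_x = 0: −T_P·cos39° + T_Q·cos60° = 0 → T_Q = 1.55429·T_P.
ΣF_y = 0: T_P·sin39° + T_Q·sin60° = 3.99.
Substitute: T_P·(0.62932 + 1.55429·0.866025) = 3.99 → T_P = 2.01987 ≈ 2.020 kN.
Then T_Q = 1.55429 × 2.01987 = 3.139 kN.

T_P = 2.020 kN, T_Q = 3.139 kN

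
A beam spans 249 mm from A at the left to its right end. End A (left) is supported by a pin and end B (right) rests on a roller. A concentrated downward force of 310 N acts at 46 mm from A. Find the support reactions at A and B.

Moments about A: B_y·249 − 310·46 = 0 → B_y = 14260/249 = 57.2691 ≈ 57.27 N.
ΣF_y = 0: A_y + 57.2691 − 310 = 0 → A_y = 252.7 N.
ΣF_x = 0: no horizontal applied forces, so A_x = 0.

A_x = 0, A_y = 252.7 N, B_y = 57.27 N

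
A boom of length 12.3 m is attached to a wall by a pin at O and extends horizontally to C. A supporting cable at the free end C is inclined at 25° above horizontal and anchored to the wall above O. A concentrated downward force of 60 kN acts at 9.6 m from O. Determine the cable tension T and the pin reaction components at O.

T = 110.8 kN, O_x = 100.4 kN, O_y = 13.17 kN

ΣM about O: T·sin25°·12.3 − 60·9.6 = 0 → T = 576/(12.3·0.422618) = 110.808 ≈ 110.8 kN.
ΣF_x = 0: O_x − T·cos25° = 0 → O_x = 110.808 × 0.906308 = 100.4 kN.
ΣF_y = 0: O_y + T·sin25° − 60 = 0 → O_y = 60 − 110.808 × 0.422618 = 13.17 kN.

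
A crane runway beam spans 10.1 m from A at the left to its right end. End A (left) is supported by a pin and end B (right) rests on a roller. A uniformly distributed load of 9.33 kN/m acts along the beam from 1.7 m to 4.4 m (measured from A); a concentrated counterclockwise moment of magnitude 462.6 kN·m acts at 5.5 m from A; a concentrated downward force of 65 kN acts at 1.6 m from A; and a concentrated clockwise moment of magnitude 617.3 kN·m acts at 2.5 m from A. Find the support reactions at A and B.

Resultant of the distributed load: 9.33 × 2.7 = 25.191 kN at 3.05 m from A.
Moments about A: B_y·10.1 − (9.33·2.7)·3.05 + 462.6 − 65·1.6 − 617.3 = 0 → B_y = 335.53255/10.1 = 33.221 ≈ 33.22 kN.
ΣF_y = 0: A_y + 33.221 − 9.33·2.7 − 65 = 0 → A_y = 56.97 kN.
ΣF_x = 0: no horizontal applied forces, so A_x = 0.

A_x = 0, A_y = 56.97 kN, B_y = 33.22 kN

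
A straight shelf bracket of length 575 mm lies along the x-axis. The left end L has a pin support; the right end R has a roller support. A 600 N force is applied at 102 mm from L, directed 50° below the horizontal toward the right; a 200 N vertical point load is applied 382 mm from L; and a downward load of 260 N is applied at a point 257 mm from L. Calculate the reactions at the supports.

L_x = -385.7 N, L_y = 589.0 N, R_y = 330.6 N

Taking moments about L: R_y·575 − 600·sin50°·102 − 200·382 − 260·257 = 0 → R_y = 190102/575 = 330.612 ≈ 330.6 N.
ΣF_y = 0: L_y + 330.612 − 600·sin50° − 200 − 260 = 0 → L_y = 589.0 N.
ΣF_x = 0: L_x + 600·cos50° = 0 → L_x = -385.7 N.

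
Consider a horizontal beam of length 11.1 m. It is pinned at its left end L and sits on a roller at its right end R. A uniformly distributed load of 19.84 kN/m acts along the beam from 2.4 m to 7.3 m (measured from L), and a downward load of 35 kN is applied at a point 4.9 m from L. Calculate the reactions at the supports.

L_x = 0, L_y = 74.29 kN, R_y = 57.93 kN

Resultant of the distributed load: 19.84 × 4.9 = 97.216 kN at 4.85 m from L.
ΣM about L: R_y·11.1 − (19.84·4.9)·4.85 − 35·4.9 = 0 → R_y = 642.9976/11.1 = 57.9277 ≈ 57.93 kN.
ΣF_y = 0: L_y + 57.9277 − 19.84·4.9 − 35 = 0 → L_y = 74.29 kN.
ΣF_x = 0: no horizontal applied forces, so L_x = 0.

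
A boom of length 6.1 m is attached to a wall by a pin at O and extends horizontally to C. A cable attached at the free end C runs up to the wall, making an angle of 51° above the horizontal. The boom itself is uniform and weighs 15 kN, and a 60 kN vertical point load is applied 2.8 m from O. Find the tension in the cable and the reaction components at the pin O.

T = 45.09 kN, O_x = 28.38 kN, O_y = 39.96 kN

ΣM about O: T·sin51°·6.1 − 15·3.05 − 60·2.8 = 0 → T = 213.75/(6.1·0.777146) = 45.0893 ≈ 45.09 kN.
ΣF_x = 0: O_x − T·cos51° = 0 → O_x = 45.0893 × 0.62932 = 28.38 kN.
ΣF_y = 0: O_y + T·sin51° − 15 − 60 = 0 → O_y = 75 − 45.0893 × 0.777146 = 39.96 kN.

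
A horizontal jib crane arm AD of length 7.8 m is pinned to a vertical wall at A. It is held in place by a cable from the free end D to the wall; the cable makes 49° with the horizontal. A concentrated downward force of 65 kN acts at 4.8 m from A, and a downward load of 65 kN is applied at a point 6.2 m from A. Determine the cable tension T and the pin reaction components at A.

T = 121.5 kN, A_x = 79.68 kN, A_y = 38.33 kN

ΣM about A: T·sin49°·7.8 − 65·4.8 − 65·6.2 = 0 → T = 715/(7.8·0.75471) = 121.459 ≈ 121.5 kN.
ΣF_x = 0: A_x − T·cos49° = 0 → A_x = 121.459 × 0.656059 = 79.68 kN.
ΣF_y = 0: A_y + T·sin49° − 65 − 65 = 0 → A_y = 130 − 121.459 × 0.75471 = 38.33 kN.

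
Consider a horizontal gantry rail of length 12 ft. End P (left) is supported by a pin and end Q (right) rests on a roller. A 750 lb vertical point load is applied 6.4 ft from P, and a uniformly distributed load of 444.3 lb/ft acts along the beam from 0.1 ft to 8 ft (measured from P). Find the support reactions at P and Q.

P_x = 0, P_y = 2675 lb, Q_y = 1585 lb

Resultant of the distributed load: 444.3 × 7.9 = 3509.97 lb at 4.05 ft from P.
ΣM about P: Q_y·12 − 750·6.4 − (444.3·7.9)·4.05 = 0 → Q_y = 19015.3785/12 = 1584.61 ≈ 1585 lb.
ΣF_y = 0: P_y + 1584.61 − 750 − 444.3·7.9 = 0 → P_y = 2675 lb.
ΣF_x = 0: no horizontal applied forces, so P_x = 0.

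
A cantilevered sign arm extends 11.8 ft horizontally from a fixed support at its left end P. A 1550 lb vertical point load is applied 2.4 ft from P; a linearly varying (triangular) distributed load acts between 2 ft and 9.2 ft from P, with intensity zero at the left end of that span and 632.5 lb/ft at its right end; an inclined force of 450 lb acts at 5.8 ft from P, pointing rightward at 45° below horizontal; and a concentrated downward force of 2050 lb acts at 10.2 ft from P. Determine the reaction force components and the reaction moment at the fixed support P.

Resultant of the triangular load: ½ × 632.5 × 7.2 = 2277 lb, acting at 6.8 ft from P (one-third of the span from the peak).
ΣF_x = 0: P_x + 450·cos45° = 0 → P_x = -318.2 lb.
ΣF_y = 0: P_y − 1550 − ½·632.5·7.2 − 450·sin45° − 2050 = 0 → P_y = 6195 lb.
ΣM about P: M_P − 1550·2.4 − (½·632.5·7.2)·6.8 − 450·sin45°·5.8 − 2050·10.2 = 0 → M_P = 41960 lb·ft.

P_x = -318.2 lb, P_y = 6195 lb, M_P = 41960 lb·ft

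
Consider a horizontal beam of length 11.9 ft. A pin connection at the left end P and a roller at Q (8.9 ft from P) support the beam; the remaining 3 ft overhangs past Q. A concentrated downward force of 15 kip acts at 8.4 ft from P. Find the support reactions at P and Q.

Taking moments about P: Q_y·8.9 − 15·8.4 = 0 → Q_y = 126/8.9 = 14.1573 ≈ 14.16 kip.
ΣF_y = 0: P_y + 14.1573 − 15 = 0 → P_y = 0.8427 kip.
ΣF_x = 0: no horizontal applied forces, so P_x = 0.

P_x = 0, P_y = 0.8427 kip, Q_y = 14.16 kip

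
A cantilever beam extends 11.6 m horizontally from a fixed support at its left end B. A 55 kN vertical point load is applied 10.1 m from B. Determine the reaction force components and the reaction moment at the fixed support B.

B_x = 0, B_y = 55.00 kN, M_B = 555.5 kN·m

ΣF_x = 0: B_x = 0.
ΣF_y = 0: B_y − 55 = 0 → B_y = 55.00 kN.
ΣM about B: M_B − 55·10.1 = 0 → M_B = 555.5 kN·m.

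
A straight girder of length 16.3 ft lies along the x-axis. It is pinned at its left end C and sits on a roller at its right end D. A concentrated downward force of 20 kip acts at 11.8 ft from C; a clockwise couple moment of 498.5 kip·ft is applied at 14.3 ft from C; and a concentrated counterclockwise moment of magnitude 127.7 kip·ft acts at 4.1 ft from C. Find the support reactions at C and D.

ΣM about C: D_y·16.3 − 20·11.8 − 498.5 + 127.7 = 0 → D_y = 606.8/16.3 = 37.227 ≈ 37.23 kip.
ΣF_y = 0: C_y + 37.227 − 20 = 0 → C_y = -17.23 kip.
ΣF_x = 0: no horizontal applied forces, so C_x = 0.

C_x = 0, C_y = -17.23 kip, D_y = 37.23 kip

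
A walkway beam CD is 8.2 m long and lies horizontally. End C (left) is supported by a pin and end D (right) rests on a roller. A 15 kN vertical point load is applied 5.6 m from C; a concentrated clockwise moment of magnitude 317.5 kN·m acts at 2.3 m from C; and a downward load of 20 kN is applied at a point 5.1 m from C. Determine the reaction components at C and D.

Moments about C: D_y·8.2 − 15·5.6 − 317.5 − 20·5.1 = 0 → D_y = 503.5/8.2 = 61.4024 ≈ 61.40 kN.
ΣF_y = 0: C_y + 61.4024 − 15 − 20 = 0 → C_y = -26.40 kN.
ΣF_x = 0: no horizontal applied forces, so C_x = 0.

C_x = 0, C_y = -26.40 kN, D_y = 61.40 kN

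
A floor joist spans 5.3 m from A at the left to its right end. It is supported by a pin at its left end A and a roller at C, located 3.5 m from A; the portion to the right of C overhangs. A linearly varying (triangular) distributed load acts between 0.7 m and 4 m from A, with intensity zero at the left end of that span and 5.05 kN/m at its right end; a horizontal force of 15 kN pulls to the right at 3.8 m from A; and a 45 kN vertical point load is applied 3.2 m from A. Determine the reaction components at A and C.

Resultant of the triangular load: ½ × 5.05 × 3.3 = 8.3325 kN, acting at 2.9 m from A (one-third of the span from the peak).
ΣM about A: C_y·3.5 − (½·5.05·3.3)·2.9 − 45·3.2 = 0 → C_y = 168.16425/3.5 = 48.0469 ≈ 48.05 kN.
ΣF_y = 0: A_y + 48.0469 − ½·5.05·3.3 − 45 = 0 → A_y = 5.286 kN.
ΣF_x = 0: A_x + 15 = 0 → A_x = -15.00 kN.

A_x = -15.00 kN, A_y = 5.286 kN, C_y = 48.05 kN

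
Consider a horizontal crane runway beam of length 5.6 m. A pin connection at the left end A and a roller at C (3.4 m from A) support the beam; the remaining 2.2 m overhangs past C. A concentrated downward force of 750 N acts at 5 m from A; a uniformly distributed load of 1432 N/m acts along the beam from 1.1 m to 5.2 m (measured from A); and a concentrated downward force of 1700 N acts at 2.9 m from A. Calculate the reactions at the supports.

A_x = 0, A_y = 328.8 N, C_y = 7992 N

Resultant of the distributed load: 1432 × 4.1 = 5871.2 N at 3.15 m from A.
Taking moments about A: C_y·3.4 − 750·5 − (1432·4.1)·3.15 − 1700·2.9 = 0 → C_y = 27174.28/3.4 = 7992.44 ≈ 7992 N.
ΣF_y = 0: A_y + 7992.44 − 750 − 1432·4.1 − 1700 = 0 → A_y = 328.8 N.
ΣF_x = 0: no horizontal applied forces, so A_x = 0.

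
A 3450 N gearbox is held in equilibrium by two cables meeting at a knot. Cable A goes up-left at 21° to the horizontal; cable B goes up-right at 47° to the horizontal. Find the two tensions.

T_A = 2538 N, T_B = 3474 N

ΣF_x = 0: −T_A·cos21° + T_B·cos47° = 0 → T_B = 1.36889·T_A.
ΣF_y = 0: T_A·sin21° + T_B·sin47° = 3450.
Substitute: T_A·(0.358368 + 1.36889·0.731354) = 3450 → T_A = 2537.68 ≈ 2538 N.
Then T_B = 1.36889 × 2537.68 = 3474 N.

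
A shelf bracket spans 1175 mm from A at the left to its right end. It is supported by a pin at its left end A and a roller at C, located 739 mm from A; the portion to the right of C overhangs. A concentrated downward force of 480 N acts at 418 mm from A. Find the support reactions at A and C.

Moments about A: C_y·739 − 480·418 = 0 → C_y = 200640/739 = 271.502 ≈ 271.5 N.
ΣF_y = 0: A_y + 271.502 − 480 = 0 → A_y = 208.5 N.
ΣF_x = 0: no horizontal applied forces, so A_x = 0.

A_x = 0, A_y = 208.5 N, C_y = 271.5 N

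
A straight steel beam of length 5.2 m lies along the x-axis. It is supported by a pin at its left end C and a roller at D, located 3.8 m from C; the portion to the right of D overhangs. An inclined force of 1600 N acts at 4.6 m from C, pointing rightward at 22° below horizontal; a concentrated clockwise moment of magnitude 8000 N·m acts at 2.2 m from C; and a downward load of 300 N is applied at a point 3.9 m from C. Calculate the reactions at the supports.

C_x = -1483 N, C_y = -2239 N, D_y = 3139 N

Moments about C: D_y·3.8 − 1600·sin22°·4.6 − 8000 − 300·3.9 = 0 → D_y = 11927.1/3.8 = 3138.71 ≈ 3139 N.
ΣF_y = 0: C_y + 3138.71 − 1600·sin22° − 300 = 0 → C_y = -2239 N.
ΣF_x = 0: C_x + 1600·cos22° = 0 → C_x = -1483 N.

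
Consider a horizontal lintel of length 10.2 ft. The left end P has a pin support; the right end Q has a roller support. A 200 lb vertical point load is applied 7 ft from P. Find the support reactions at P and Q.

Moments about P: Q_y·10.2 − 200·7 = 0 → Q_y = 1400/10.2 = 137.255 ≈ 137.3 lb.
ΣF_y = 0: P_y + 137.255 − 200 = 0 → P_y = 62.75 lb.
ΣF_x = 0: no horizontal applied forces, so P_x = 0.

P_x = 0, P_y = 62.75 lb, Q_y = 137.3 lb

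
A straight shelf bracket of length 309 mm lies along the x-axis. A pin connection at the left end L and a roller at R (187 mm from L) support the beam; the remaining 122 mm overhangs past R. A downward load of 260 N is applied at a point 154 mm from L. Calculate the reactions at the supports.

L_x = 0, L_y = 45.88 N, R_y = 214.1 N

Moments about L: R_y·187 − 260·154 = 0 → R_y = 40040/187 = 214.118 ≈ 214.1 N.
ΣF_y = 0: L_y + 214.118 − 260 = 0 → L_y = 45.88 N.
ΣF_x = 0: no horizontal applied forces, so L_x = 0.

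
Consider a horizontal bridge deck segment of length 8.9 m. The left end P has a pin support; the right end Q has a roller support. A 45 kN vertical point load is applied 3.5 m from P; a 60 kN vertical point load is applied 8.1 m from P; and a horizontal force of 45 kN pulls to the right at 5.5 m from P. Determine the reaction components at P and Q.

P_x = -45.00 kN, P_y = 32.70 kN, Q_y = 72.30 kN

Taking moments about P: Q_y·8.9 − 45·3.5 − 60·8.1 = 0 → Q_y = 643.5/8.9 = 72.3034 ≈ 72.30 kN.
ΣF_y = 0: P_y + 72.3034 − 45 − 60 = 0 → P_y = 32.70 kN.
ΣF_x = 0: P_x + 45 = 0 → P_x = -45.00 kN.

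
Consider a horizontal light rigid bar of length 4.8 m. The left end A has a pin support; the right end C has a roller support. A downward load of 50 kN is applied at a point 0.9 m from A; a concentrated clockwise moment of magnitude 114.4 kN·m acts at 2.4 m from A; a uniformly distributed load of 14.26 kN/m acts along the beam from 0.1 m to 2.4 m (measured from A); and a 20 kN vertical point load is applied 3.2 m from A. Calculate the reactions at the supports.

Resultant of the distributed load: 14.26 × 2.3 = 32.798 kN at 1.25 m from A.
Taking moments about A: C_y·4.8 − 50·0.9 − 114.4 − (14.26·2.3)·1.25 − 20·3.2 = 0 → C_y = 264.3975/4.8 = 55.0828 ≈ 55.08 kN.
ΣF_y = 0: A_y + 55.0828 − 50 − 14.26·2.3 − 20 = 0 → A_y = 47.72 kN.
ΣF_x = 0: no horizontal applied forces, so A_x = 0.

A_x = 0, A_y = 47.72 kN, C_y = 55.08 kN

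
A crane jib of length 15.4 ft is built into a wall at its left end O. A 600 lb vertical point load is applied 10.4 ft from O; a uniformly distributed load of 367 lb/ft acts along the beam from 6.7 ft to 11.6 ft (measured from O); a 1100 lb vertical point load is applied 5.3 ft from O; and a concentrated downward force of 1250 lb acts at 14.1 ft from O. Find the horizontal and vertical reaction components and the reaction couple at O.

O_x = 0, O_y = 4748 lb, M_O = 46150 lb·ft

Resultant of the distributed load: 367 × 4.9 = 1798.3 lb at 9.15 ft from O.
ΣF_x = 0: O_x = 0.
ΣF_y = 0: O_y − 600 − 367·4.9 − 1100 − 1250 = 0 → O_y = 4748 lb.
ΣM about O: M_O − 600·10.4 − (367·4.9)·9.15 − 1100·5.3 − 1250·14.1 = 0 → M_O = 46150 lb·ft.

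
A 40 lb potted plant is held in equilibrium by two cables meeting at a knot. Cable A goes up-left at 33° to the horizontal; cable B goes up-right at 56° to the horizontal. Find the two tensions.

T_A = 22.37 lb, T_B = 33.55 lb

ΣF_x = 0: −T_A·cos33° + T_B·cos56° = 0 → T_B = 1.49979·T_A.
ΣF_y = 0: T_A·sin33° + T_B·sin56° = 40.
Substitute: T_A·(0.544639 + 1.49979·0.829038) = 40 → T_A = 22.3711 ≈ 22.37 lb.
Then T_B = 1.49979 × 22.3711 = 33.55 lb.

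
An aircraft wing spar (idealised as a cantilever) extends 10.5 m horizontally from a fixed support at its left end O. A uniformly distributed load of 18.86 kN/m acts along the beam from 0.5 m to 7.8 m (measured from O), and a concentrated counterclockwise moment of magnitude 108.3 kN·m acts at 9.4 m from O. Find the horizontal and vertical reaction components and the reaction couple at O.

O_x = 0, O_y = 137.7 kN, M_O = 463.1 kN·m

Resultant of the distributed load: 18.86 × 7.3 = 137.678 kN at 4.15 m from O.
ΣF_x = 0: O_x = 0.
ΣF_y = 0: O_y − 18.86·7.3 = 0 → O_y = 137.7 kN.
ΣM about O: M_O − (18.86·7.3)·4.15 + 108.3 = 0 → M_O = 463.1 kN·m.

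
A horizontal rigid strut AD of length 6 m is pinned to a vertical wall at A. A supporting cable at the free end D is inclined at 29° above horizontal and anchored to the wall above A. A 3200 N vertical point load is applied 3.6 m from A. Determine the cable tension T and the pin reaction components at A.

T = 3960 N, A_x = 3464 N, A_y = 1280 N

ΣM about A: T·sin29°·6 − 3200·3.6 = 0 → T = 11520/(6·0.48481) = 3960.31 ≈ 3960 N.
ΣF_x = 0: A_x − T·cos29° = 0 → A_x = 3960.31 × 0.87462 = 3464 N.
ΣF_y = 0: A_y + T·sin29° − 3200 = 0 → A_y = 3200 − 3960.31 × 0.48481 = 1280 N.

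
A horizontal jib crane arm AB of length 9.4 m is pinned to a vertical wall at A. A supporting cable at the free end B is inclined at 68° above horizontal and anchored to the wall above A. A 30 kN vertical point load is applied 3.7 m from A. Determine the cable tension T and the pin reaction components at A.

T = 12.74 kN, A_x = 4.771 kN, A_y = 18.19 kN

ΣM about A: T·sin68°·9.4 − 30·3.7 = 0 → T = 111/(9.4·0.927184) = 12.7359 ≈ 12.74 kN.
ΣF_x = 0: A_x − T·cos68° = 0 → A_x = 12.7359 × 0.374607 = 4.771 kN.
ΣF_y = 0: A_y + T·sin68° − 30 = 0 → A_y = 30 − 12.7359 × 0.927184 = 18.19 kN.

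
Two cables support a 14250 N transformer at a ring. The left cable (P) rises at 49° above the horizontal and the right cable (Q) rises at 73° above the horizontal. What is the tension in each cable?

ΣF_x = 0: −T_P·cos49° + T_Q·cos73° = 0 → T_Q = 2.24392·T_P.
ΣF_y = 0: T_P·sin49° + T_Q·sin73° = 14250.
Substitute: T_P·(0.75471 + 2.24392·0.956305) = 14250 → T_P = 4912.81 ≈ 4913 N.
Then T_Q = 2.24392 × 4912.81 = 11020 N.

T_P = 4913 N, T_Q = 11020 N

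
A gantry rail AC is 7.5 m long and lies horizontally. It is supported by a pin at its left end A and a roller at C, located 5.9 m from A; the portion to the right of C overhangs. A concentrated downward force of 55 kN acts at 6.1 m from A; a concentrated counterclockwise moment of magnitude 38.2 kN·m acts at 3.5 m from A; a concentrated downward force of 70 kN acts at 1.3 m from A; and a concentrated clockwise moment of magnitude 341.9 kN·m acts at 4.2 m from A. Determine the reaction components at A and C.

A_x = 0, A_y = 1.237 kN, C_y = 123.8 kN

ΣM about A: C_y·5.9 − 55·6.1 + 38.2 − 70·1.3 − 341.9 = 0 → C_y = 730.2/5.9 = 123.763 ≈ 123.8 kN.
ΣF_y = 0: A_y + 123.763 − 55 − 70 = 0 → A_y = 1.237 kN.
ΣF_x = 0: no horizontal applied forces, so A_x = 0.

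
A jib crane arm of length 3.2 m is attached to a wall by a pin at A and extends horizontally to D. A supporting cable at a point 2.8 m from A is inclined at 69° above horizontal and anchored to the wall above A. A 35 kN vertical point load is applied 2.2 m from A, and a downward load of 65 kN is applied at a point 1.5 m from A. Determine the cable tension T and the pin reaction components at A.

ΣM about A: T·sin69°·2.8 − 35·2.2 − 65·1.5 = 0 → T = 174.5/(2.8·0.93358) = 66.7553 ≈ 66.76 kN.
ΣF_x = 0: A_x − T·cos69° = 0 → A_x = 66.7553 × 0.358368 = 23.92 kN.
ΣF_y = 0: A_y + T·sin69° − 35 − 65 = 0 → A_y = 100 − 66.7553 × 0.93358 = 37.68 kN.

T = 66.76 kN, A_x = 23.92 kN, A_y = 37.68 kN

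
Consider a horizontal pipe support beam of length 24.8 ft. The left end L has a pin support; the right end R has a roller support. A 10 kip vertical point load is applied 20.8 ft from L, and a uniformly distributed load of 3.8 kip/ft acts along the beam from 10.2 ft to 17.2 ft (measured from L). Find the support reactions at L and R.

L_x = 0, L_y = 13.52 kip, R_y = 23.08 kip

Resultant of the distributed load: 3.8 × 7 = 26.6 kip at 13.7 ft from L.
ΣM about L: R_y·24.8 − 10·20.8 − (3.8·7)·13.7 = 0 → R_y = 572.42/24.8 = 23.0815 ≈ 23.08 kip.
ΣF_y = 0: L_y + 23.0815 − 10 − 3.8·7 = 0 → L_y = 13.52 kip.
ΣF_x = 0: no horizontal applied forces, so L_x = 0.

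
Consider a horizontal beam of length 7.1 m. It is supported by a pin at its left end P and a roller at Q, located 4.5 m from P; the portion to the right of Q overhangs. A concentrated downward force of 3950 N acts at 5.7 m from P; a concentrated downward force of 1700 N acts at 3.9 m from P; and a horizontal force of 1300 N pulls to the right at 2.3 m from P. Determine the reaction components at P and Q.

ΣM about P: Q_y·4.5 − 3950·5.7 − 1700·3.9 = 0 → Q_y = 29145/4.5 = 6476.67 ≈ 6477 N.
ΣF_y = 0: P_y + 6476.67 − 3950 − 1700 = 0 → P_y = -826.7 N.
ΣF_x = 0: P_x + 1300 = 0 → P_x = -1300 N.

P_x = -1300 N, P_y = -826.7 N, Q_y = 6477 N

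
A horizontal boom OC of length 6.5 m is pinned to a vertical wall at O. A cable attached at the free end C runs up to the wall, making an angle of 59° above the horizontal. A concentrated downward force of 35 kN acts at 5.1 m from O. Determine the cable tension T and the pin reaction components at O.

ΣM about O: T·sin59°·6.5 − 35·5.1 = 0 → T = 178.5/(6.5·0.857167) = 32.0376 ≈ 32.04 kN.
ΣF_x = 0: O_x − T·cos59° = 0 → O_x = 32.0376 × 0.515038 = 16.50 kN.
ΣF_y = 0: O_y + T·sin59° − 35 = 0 → O_y = 35 − 32.0376 × 0.857167 = 7.538 kN.

T = 32.04 kN, O_x = 16.50 kN, O_y = 7.538 kN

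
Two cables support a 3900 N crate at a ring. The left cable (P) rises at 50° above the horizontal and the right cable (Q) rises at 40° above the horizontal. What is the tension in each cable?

ΣF_x = 0: −T_P·cos50° + T_Q·cos40° = 0 → T_Q = 0.8391·T_P.
ΣF_y = 0: T_P·sin50° + T_Q·sin40° = 3900.
Substitute: T_P·(0.766044 + 0.8391·0.642788) = 3900 → T_P = 2987.57 ≈ 2988 N.
Then T_Q = 0.8391 × 2987.57 = 2507 N.

T_P = 2988 N, T_Q = 2507 N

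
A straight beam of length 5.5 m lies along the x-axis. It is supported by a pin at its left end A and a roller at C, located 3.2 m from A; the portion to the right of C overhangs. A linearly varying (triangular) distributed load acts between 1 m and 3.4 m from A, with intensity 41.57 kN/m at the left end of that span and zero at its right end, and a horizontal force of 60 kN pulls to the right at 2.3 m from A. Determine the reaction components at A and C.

A_x = -60.00 kN, A_y = 21.82 kN, C_y = 28.06 kN

Resultant of the triangular load: ½ × 41.57 × 2.4 = 49.884 kN, acting at 1.8 m from A (one-third of the span from the peak).
Moments about A: C_y·3.2 − (½·41.57·2.4)·1.8 = 0 → C_y = 89.7912/3.2 = 28.0598 ≈ 28.06 kN.
ΣF_y = 0: A_y + 28.0598 − ½·41.57·2.4 = 0 → A_y = 21.82 kN.
ΣF_x = 0: A_x + 60 = 0 → A_x = -60.00 kN.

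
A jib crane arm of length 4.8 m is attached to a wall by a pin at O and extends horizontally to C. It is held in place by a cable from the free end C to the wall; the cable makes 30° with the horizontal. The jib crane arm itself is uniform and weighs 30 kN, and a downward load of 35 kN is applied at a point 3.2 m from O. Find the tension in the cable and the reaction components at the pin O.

ΣM about O: T·sin30°·4.8 − 30·2.4 − 35·3.2 = 0 → T = 184/(4.8·0.5) = 76.6667 ≈ 76.67 kN.
ΣF_x = 0: O_x − T·cos30° = 0 → O_x = 76.6667 × 0.866025 = 66.40 kN.
ΣF_y = 0: O_y + T·sin30° − 30 − 35 = 0 → O_y = 65 − 76.6667 × 0.5 = 26.67 kN.

T = 76.67 kN, O_x = 66.40 kN, O_y = 26.67 kN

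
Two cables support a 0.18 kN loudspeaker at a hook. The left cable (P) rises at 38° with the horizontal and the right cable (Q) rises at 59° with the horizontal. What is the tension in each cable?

ΣF_x = 0: −T_P·cos38° + T_Q·cos59° = 0 → T_Q = 1.53·T_P.
ΣF_y = 0: T_P·sin38° + T_Q·sin59° = 0.18.
Substitute: T_P·(0.615661 + 1.53·0.857167) = 0.18 → T_P = 0.0934033 ≈ 0.09340 kN.
Then T_Q = 1.53 × 0.0934033 = 0.1429 kN.

T_P = 0.09340 kN, T_Q = 0.1429 kN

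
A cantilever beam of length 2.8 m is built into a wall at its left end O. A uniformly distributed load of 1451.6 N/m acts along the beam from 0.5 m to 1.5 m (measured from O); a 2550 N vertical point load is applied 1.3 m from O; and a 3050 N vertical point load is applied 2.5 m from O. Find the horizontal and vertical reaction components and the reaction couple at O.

O_x = 0, O_y = 7052 N, M_O = 12390 N·m

Resultant of the distributed load: 1451.6 × 1 = 1451.6 N at 1 m from O.
ΣF_x = 0: O_x = 0.
ΣF_y = 0: O_y − 1451.6·1 − 2550 − 3050 = 0 → O_y = 7052 N.
ΣM about O: M_O − (1451.6·1)·1 − 2550·1.3 − 3050·2.5 = 0 → M_O = 12390 N·m.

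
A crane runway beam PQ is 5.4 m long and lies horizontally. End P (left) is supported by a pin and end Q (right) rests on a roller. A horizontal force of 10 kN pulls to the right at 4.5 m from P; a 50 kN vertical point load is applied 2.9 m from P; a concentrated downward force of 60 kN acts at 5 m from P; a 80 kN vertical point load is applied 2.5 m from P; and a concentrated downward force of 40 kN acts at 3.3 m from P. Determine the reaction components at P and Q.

ΣM about P: Q_y·5.4 − 50·2.9 − 60·5 − 80·2.5 − 40·3.3 = 0 → Q_y = 777/5.4 = 143.889 ≈ 143.9 kN.
ΣF_y = 0: P_y + 143.889 − 50 − 60 − 80 − 40 = 0 → P_y = 86.11 kN.
ΣF_x = 0: P_x + 10 = 0 → P_x = -10.00 kN.

P_x = -10.00 kN, P_y = 86.11 kN, Q_y = 143.9 kN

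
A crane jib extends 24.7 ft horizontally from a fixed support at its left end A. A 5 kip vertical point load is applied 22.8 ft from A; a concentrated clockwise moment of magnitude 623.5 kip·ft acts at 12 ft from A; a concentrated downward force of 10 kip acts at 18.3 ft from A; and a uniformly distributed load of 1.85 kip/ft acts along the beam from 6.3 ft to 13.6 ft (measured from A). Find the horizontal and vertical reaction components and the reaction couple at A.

Resultant of the distributed load: 1.85 × 7.3 = 13.505 kip at 9.95 ft from A.
ΣF_x = 0: A_x = 0.
ΣF_y = 0: A_y − 5 − 10 − 1.85·7.3 = 0 → A_y = 28.51 kip.
ΣM about A: M_A − 5·22.8 − 623.5 − 10·18.3 − (1.85·7.3)·9.95 = 0 → M_A = 1055 kip·ft.

A_x = 0, A_y = 28.51 kip, M_A = 1055 kip·ft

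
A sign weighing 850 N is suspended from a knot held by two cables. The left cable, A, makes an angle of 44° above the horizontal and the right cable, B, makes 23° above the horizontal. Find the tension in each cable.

ΣF_x = 0: −T_A·cos44° + T_B·cos23° = 0 → T_B = 0.781462·T_A.
ΣF_y = 0: T_A·sin44° + T_B·sin23° = 850.
Substitute: T_A·(0.694658 + 0.781462·0.390731) = 850 → T_A = 850.0 N.
Then T_B = 0.781462 × 850 = 664.2 N.

T_A = 850.0 N, T_B = 664.2 N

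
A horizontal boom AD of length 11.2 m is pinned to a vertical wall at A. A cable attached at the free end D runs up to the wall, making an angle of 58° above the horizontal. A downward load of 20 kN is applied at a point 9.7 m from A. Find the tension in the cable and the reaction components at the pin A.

T = 20.43 kN, A_x = 10.82 kN, A_y = 2.679 kN

ΣM about A: T·sin58°·11.2 − 20·9.7 = 0 → T = 194/(11.2·0.848048) = 20.4251 ≈ 20.43 kN.
ΣF_x = 0: A_x − T·cos58° = 0 → A_x = 20.4251 × 0.529919 = 10.82 kN.
ΣF_y = 0: A_y + T·sin58° − 20 = 0 → A_y = 20 − 20.4251 × 0.848048 = 2.679 kN.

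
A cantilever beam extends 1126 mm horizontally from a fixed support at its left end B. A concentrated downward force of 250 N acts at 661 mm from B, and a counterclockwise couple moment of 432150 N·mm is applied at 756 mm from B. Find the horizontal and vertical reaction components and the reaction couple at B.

ΣF_x = 0: B_x = 0.
ΣF_y = 0: B_y − 250 = 0 → B_y = 250.0 N.
ΣM about B: M_B − 250·661 + 432150 = 0 → M_B = -266900 N·mm.

B_x = 0, B_y = 250.0 N, M_B = -266900 N·mm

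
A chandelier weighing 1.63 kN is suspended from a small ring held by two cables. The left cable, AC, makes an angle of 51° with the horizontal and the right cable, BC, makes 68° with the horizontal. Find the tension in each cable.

T_AC = 0.6981 kN, T_BC = 1.173 kN

ΣF_x = 0: −T_AC·cos51° + T_BC·cos68° = 0 → T_BC = 1.67995·T_AC.
ΣF_y = 0: T_AC·sin51° + T_BC·sin68° = 1.63.
Substitute: T_AC·(0.777146 + 1.67995·0.927184) = 1.63 → T_AC = 0.698142 ≈ 0.6981 kN.
Then T_BC = 1.67995 × 0.698142 = 1.173 kN.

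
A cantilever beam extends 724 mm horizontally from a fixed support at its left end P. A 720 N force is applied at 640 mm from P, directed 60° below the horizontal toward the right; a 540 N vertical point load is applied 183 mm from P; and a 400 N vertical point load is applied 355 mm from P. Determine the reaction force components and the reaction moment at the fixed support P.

P_x = -360.0 N, P_y = 1564 N, M_P = 639900 N·mm

ΣF_x = 0: P_x + 720·cos60° = 0 → P_x = -360.0 N.
ΣF_y = 0: P_y − 720·sin60° − 540 − 400 = 0 → P_y = 1564 N.
ΣM about P: M_P − 720·sin60°·640 − 540·183 − 400·355 = 0 → M_P = 639900 N·mm.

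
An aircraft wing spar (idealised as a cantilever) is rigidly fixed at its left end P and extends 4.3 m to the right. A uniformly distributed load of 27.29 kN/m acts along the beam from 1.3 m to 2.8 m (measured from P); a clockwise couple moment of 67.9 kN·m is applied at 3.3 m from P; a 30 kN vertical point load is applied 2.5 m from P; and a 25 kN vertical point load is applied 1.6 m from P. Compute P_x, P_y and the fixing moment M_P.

Resultant of the distributed load: 27.29 × 1.5 = 40.935 kN at 2.05 m from P.
ΣF_x = 0: P_x = 0.
ΣF_y = 0: P_y − 27.29·1.5 − 30 − 25 = 0 → P_y = 95.94 kN.
ΣM about P: M_P − (27.29·1.5)·2.05 − 67.9 − 30·2.5 − 25·1.6 = 0 → M_P = 266.8 kN·m.

P_x = 0, P_y = 95.94 kN, M_P = 266.8 kN·m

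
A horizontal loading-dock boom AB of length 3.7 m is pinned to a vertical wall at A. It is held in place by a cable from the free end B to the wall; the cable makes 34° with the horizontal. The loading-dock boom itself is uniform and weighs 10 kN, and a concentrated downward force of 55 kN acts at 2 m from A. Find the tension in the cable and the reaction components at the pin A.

ΣM about A: T·sin34°·3.7 − 10·1.85 − 55·2 = 0 → T = 128.5/(3.7·0.559193) = 62.1069 ≈ 62.11 kN.
ΣF_x = 0: A_x − T·cos34° = 0 → A_x = 62.1069 × 0.829038 = 51.49 kN.
ΣF_y = 0: A_y + T·sin34° − 10 − 55 = 0 → A_y = 65 − 62.1069 × 0.559193 = 30.27 kN.

T = 62.11 kN, A_x = 51.49 kN, A_y = 30.27 kN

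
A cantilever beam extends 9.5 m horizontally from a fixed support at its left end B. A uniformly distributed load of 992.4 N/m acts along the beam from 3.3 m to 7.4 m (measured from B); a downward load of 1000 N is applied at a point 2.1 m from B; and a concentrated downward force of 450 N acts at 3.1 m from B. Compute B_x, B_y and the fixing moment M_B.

B_x = 0, B_y = 5519 N, M_B = 25260 N·m

Resultant of the distributed load: 992.4 × 4.1 = 4068.84 N at 5.35 m from B.
ΣF_x = 0: B_x = 0.
ΣF_y = 0: B_y − 992.4·4.1 − 1000 − 450 = 0 → B_y = 5519 N.
ΣM about B: M_B − (992.4·4.1)·5.35 − 1000·2.1 − 450·3.1 = 0 → M_B = 25260 N·m.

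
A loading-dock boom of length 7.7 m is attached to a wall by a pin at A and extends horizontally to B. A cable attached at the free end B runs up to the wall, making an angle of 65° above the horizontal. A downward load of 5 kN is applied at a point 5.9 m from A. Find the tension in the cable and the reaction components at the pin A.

ΣM about A: T·sin65°·7.7 − 5·5.9 = 0 → T = 29.5/(7.7·0.906308) = 4.22723 ≈ 4.227 kN.
ΣF_x = 0: A_x − T·cos65° = 0 → A_x = 4.22723 × 0.422618 = 1.787 kN.
ΣF_y = 0: A_y + T·sin65° − 5 = 0 → A_y = 5 − 4.22723 × 0.906308 = 1.169 kN.

T = 4.227 kN, A_x = 1.787 kN, A_y = 1.169 kN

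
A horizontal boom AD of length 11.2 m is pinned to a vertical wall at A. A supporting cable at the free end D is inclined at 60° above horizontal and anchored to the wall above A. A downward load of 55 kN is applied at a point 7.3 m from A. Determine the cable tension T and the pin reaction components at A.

ΣM about A: T·sin60°·11.2 − 55·7.3 = 0 → T = 401.5/(11.2·0.866025) = 41.394 ≈ 41.39 kN.
ΣF_x = 0: A_x − T·cos60° = 0 → A_x = 41.394 × 0.5 = 20.70 kN.
ΣF_y = 0: A_y + T·sin60° − 55 = 0 → A_y = 55 − 41.394 × 0.866025 = 19.15 kN.

T = 41.39 kN, A_x = 20.70 kN, A_y = 19.15 kN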